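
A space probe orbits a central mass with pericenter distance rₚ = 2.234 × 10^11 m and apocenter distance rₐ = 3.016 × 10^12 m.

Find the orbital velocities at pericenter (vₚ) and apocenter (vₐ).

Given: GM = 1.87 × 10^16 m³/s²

Use the vis-viva equation v² = GM(2/r − 1/a) with a = (rₚ + rₐ)/2 = (2.234e+11 + 3.016e+12)/2 = 1.6197e+12 m.
vₚ = √(GM · (2/rₚ − 1/a)) = √(1.87e+16 · (2/2.234e+11 − 1/1.6197e+12)) m/s ≈ 394.8 m/s = 394.8 m/s.
vₐ = √(GM · (2/rₐ − 1/a)) = √(1.87e+16 · (2/3.016e+12 − 1/1.6197e+12)) m/s ≈ 29.24 m/s = 29.24 m/s.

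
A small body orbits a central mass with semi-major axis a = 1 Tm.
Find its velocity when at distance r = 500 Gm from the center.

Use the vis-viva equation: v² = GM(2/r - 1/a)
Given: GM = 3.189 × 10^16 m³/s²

Convert to SI: a = 1 Tm = 1e+12 m; r = 500 Gm = 5e+11 m.
Vis-viva: v = √(GM · (2/r − 1/a)).
2/r − 1/a = 2/5e+11 − 1/1e+12 = 3e-12 m⁻¹.
v = √(3.189e+16 · 3e-12) m/s ≈ 309.3 m/s = 309.3 m/s.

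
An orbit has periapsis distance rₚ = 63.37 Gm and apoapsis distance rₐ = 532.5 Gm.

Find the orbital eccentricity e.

Convert to SI: rₚ = 63.37 Gm = 6.337e+10 m; rₐ = 532.5 Gm = 5.325e+11 m.
e = (rₐ − rₚ) / (rₐ + rₚ).
e = (5.325e+11 − 6.337e+10) / (5.325e+11 + 6.337e+10) = 4.6913e+11 / 5.9587e+11 ≈ 0.7873.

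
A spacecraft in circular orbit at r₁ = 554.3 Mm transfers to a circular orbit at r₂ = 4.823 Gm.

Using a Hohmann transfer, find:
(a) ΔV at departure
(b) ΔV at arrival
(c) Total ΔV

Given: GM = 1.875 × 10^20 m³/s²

Convert to SI: r₁ = 554.3 Mm = 5.543e+08 m; r₂ = 4.823 Gm = 4.823e+09 m.
Transfer semi-major axis: a_t = (r₁ + r₂)/2 = (5.543e+08 + 4.823e+09)/2 = 2.68865e+09 m.
Circular speeds: v₁ = √(GM/r₁) = 581605 m/s, v₂ = √(GM/r₂) = 197171 m/s.
Transfer speeds (vis-viva v² = GM(2/r − 1/a_t)): v₁ᵗ = 778968 m/s, v₂ᵗ = 89525.6 m/s.
(a) ΔV₁ = |v₁ᵗ − v₁| ≈ 1.974e+05 m/s = 197.4 km/s.
(b) ΔV₂ = |v₂ − v₂ᵗ| ≈ 1.076e+05 m/s = 107.6 km/s.
(c) ΔV_total = ΔV₁ + ΔV₂ ≈ 3.05e+05 m/s = 305 km/s.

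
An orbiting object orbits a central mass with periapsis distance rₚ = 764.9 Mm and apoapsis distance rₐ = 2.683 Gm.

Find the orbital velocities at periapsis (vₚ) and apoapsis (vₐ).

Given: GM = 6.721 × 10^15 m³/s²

Convert to SI: rₚ = 764.9 Mm = 7.649e+08 m; rₐ = 2.683 Gm = 2.683e+09 m.
Use the vis-viva equation v² = GM(2/r − 1/a) with a = (rₚ + rₐ)/2 = (7.649e+08 + 2.683e+09)/2 = 1.72395e+09 m.
vₚ = √(GM · (2/rₚ − 1/a)) = √(6.721e+15 · (2/7.649e+08 − 1/1.72395e+09)) m/s ≈ 3698 m/s = 3.698 km/s.
vₐ = √(GM · (2/rₐ − 1/a)) = √(6.721e+15 · (2/2.683e+09 − 1/1.72395e+09)) m/s ≈ 1054 m/s = 1.054 km/s.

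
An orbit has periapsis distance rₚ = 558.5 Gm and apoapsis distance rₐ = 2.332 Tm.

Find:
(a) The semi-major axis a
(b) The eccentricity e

Convert to SI: rₚ = 558.5 Gm = 5.585e+11 m; rₐ = 2.332 Tm = 2.332e+12 m.
(a) a = (rₚ + rₐ) / 2 = (5.585e+11 + 2.332e+12) / 2 ≈ 1.445e+12 m = 1.445 Tm.
(b) e = (rₐ − rₚ) / (rₐ + rₚ) = (2.332e+12 − 5.585e+11) / (2.332e+12 + 5.585e+11) ≈ 0.6136.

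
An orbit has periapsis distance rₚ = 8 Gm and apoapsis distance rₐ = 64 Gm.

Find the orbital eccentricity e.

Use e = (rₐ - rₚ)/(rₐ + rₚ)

Convert to SI: rₚ = 8 Gm = 8e+09 m; rₐ = 64 Gm = 6.4e+10 m.
e = (rₐ − rₚ) / (rₐ + rₚ).
e = (6.4e+10 − 8e+09) / (6.4e+10 + 8e+09) = 5.6e+10 / 7.2e+10 ≈ 0.7778.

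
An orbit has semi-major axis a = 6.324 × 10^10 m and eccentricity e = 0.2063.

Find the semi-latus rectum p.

p = a (1 − e²).
p = 6.324e+10 · (1 − (0.2063)²) = 6.324e+10 · 0.95744 ≈ 6.055e+10 m = 6.055 × 10^10 m.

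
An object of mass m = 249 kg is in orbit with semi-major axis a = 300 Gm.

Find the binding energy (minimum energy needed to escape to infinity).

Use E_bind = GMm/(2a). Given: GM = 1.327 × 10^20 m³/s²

Convert to SI: a = 300 Gm = 3e+11 m.
Total orbital energy is E = −GMm/(2a); binding energy is E_bind = −E = GMm/(2a).
E_bind = 1.327e+20 · 249 / (2 · 3e+11) J ≈ 5.507e+10 J = 55.07 GJ.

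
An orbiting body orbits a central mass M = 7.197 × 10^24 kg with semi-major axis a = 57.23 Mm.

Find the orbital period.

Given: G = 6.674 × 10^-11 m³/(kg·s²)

Convert to SI: a = 57.23 Mm = 5.723e+07 m.
GM = G · M = 6.674e-11 · 7.197e+24 = 4.80328e+14 m³/s².
Kepler's third law: T = 2π √(a³ / GM).
Substituting a = 5.723e+07 m and GM = 4.80328e+14 m³/s²:
T = 2π √((5.723e+07)³ / 4.80328e+14) s
T ≈ 1.241e+05 s = 1.437 days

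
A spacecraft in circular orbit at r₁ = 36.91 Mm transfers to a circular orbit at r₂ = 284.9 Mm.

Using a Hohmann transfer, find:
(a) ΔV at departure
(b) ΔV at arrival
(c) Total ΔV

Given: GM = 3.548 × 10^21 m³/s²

Convert to SI: r₁ = 36.91 Mm = 3.691e+07 m; r₂ = 284.9 Mm = 2.849e+08 m.
Transfer semi-major axis: a_t = (r₁ + r₂)/2 = (3.691e+07 + 2.849e+08)/2 = 1.60905e+08 m.
Circular speeds: v₁ = √(GM/r₁) = 9.80437e+06 m/s, v₂ = √(GM/r₂) = 3.52895e+06 m/s.
Transfer speeds (vis-viva v² = GM(2/r − 1/a_t)): v₁ᵗ = 1.30461e+07 m/s, v₂ᵗ = 1.69018e+06 m/s.
(a) ΔV₁ = |v₁ᵗ − v₁| ≈ 3.242e+06 m/s = 3242 km/s.
(b) ΔV₂ = |v₂ − v₂ᵗ| ≈ 1.839e+06 m/s = 1839 km/s.
(c) ΔV_total = ΔV₁ + ΔV₂ ≈ 5.081e+06 m/s = 5081 km/s.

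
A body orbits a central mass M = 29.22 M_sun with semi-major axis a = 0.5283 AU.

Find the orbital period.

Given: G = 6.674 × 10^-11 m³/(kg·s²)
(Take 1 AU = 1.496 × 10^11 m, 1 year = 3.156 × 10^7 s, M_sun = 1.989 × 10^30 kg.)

Convert to SI: a = 0.5283 AU = 7.90337e+10 m; M = 29.22 M_sun = 5.81186e+31 kg.
GM = G · M = 6.674e-11 · 5.81186e+31 = 3.87883e+21 m³/s².
Kepler's third law: T = 2π √(a³ / GM).
Substituting a = 7.90337e+10 m and GM = 3.87883e+21 m³/s²:
T = 2π √((7.90337e+10)³ / 3.87883e+21) s
T ≈ 2.242e+06 s = 0.07102 years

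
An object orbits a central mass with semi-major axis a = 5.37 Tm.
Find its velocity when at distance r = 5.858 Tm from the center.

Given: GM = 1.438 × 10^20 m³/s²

Convert to SI: a = 5.37 Tm = 5.37e+12 m; r = 5.858 Tm = 5.858e+12 m.
Vis-viva: v = √(GM · (2/r − 1/a)).
2/r − 1/a = 2/5.858e+12 − 1/5.37e+12 = 1.55194e-13 m⁻¹.
v = √(1.438e+20 · 1.55194e-13) m/s ≈ 4724 m/s = 4.724 km/s.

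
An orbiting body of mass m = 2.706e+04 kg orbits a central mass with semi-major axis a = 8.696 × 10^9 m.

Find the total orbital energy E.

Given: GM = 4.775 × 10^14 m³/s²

E = −GMm / (2a).
E = −4.775e+14 · 2.706e+04 / (2 · 8.696e+09) J ≈ -7.429e+08 J = -742.9 MJ.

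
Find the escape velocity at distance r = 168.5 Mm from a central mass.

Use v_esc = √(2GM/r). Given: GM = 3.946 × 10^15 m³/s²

Convert to SI: r = 168.5 Mm = 1.685e+08 m.
Escape velocity comes from setting total energy to zero: ½v² − GM/r = 0 ⇒ v_esc = √(2GM / r).
v_esc = √(2 · 3.946e+15 / 1.685e+08) m/s ≈ 6844 m/s = 6.844 km/s.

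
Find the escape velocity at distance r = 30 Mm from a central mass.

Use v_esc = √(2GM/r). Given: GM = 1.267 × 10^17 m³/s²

Convert to SI: r = 30 Mm = 3e+07 m.
Escape velocity comes from setting total energy to zero: ½v² − GM/r = 0 ⇒ v_esc = √(2GM / r).
v_esc = √(2 · 1.267e+17 / 3e+07) m/s ≈ 9.191e+04 m/s = 91.91 km/s.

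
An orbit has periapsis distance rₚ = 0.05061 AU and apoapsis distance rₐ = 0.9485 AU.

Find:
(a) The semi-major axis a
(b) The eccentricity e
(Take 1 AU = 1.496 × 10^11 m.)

Convert to SI: rₚ = 0.05061 AU = 7.57126e+09 m; rₐ = 0.9485 AU = 1.41896e+11 m.
(a) a = (rₚ + rₐ) / 2 = (7.57126e+09 + 1.41896e+11) / 2 ≈ 7.473e+10 m = 0.4996 AU.
(b) e = (rₐ − rₚ) / (rₐ + rₚ) = (1.41896e+11 − 7.57126e+09) / (1.41896e+11 + 7.57126e+09) ≈ 0.8987.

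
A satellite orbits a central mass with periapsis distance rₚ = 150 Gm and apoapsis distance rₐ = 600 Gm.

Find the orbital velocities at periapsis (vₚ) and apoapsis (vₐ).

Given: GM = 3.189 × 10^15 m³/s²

Convert to SI: rₚ = 150 Gm = 1.5e+11 m; rₐ = 600 Gm = 6e+11 m.
Use the vis-viva equation v² = GM(2/r − 1/a) with a = (rₚ + rₐ)/2 = (1.5e+11 + 6e+11)/2 = 3.75e+11 m.
vₚ = √(GM · (2/rₚ − 1/a)) = √(3.189e+15 · (2/1.5e+11 − 1/3.75e+11)) m/s ≈ 184.4 m/s = 184.4 m/s.
vₐ = √(GM · (2/rₐ − 1/a)) = √(3.189e+15 · (2/6e+11 − 1/3.75e+11)) m/s ≈ 46.11 m/s = 46.11 m/s.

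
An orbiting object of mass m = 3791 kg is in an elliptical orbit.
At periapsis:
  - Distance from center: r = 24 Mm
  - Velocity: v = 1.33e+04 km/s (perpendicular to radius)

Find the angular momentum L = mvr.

Convert to SI: r = 24 Mm = 2.4e+07 m; v = 1.33e+04 km/s = 1.33e+07 m/s.
Since v is perpendicular to r, L = m · v · r.
L = 3791 · 1.33e+07 · 2.4e+07 kg·m²/s ≈ 1.21e+18 kg·m²/s.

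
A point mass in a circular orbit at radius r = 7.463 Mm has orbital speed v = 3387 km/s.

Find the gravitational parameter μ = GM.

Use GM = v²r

Convert to SI: r = 7.463 Mm = 7.463e+06 m; v = 3387 km/s = 3.387e+06 m/s.
For a circular orbit v² = GM/r, so GM = v² · r.
GM = (3.387e+06)² · 7.463e+06 m³/s² ≈ 8.561e+19 m³/s² = 8.561 × 10^19 m³/s².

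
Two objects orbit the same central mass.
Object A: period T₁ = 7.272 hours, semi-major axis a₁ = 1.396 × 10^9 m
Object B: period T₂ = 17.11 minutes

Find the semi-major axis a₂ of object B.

Convert to SI: T₁ = 7.272 hours = 26179.2 s; T₂ = 17.11 minutes = 1026.6 s.
Kepler's third law: (T₁/T₂)² = (a₁/a₂)³ ⇒ a₂ = a₁ · (T₂/T₁)^(2/3).
T₂/T₁ = 1026.6 / 26179.2 = 0.0392143.
a₂ = 1.396e+09 · (0.0392143)^(2/3) m ≈ 1.611e+08 m = 1.611 × 10^8 m.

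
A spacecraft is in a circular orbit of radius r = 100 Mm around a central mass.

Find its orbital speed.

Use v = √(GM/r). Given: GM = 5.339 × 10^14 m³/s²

Convert to SI: r = 100 Mm = 1e+08 m.
For a circular orbit, gravity supplies the centripetal force, so v = √(GM / r).
v = √(5.339e+14 / 1e+08) m/s ≈ 2311 m/s = 2.311 km/s.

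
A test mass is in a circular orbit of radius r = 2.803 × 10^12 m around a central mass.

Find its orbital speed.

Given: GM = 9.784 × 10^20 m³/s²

For a circular orbit, gravity supplies the centripetal force, so v = √(GM / r).
v = √(9.784e+20 / 2.803e+12) m/s ≈ 1.868e+04 m/s = 18.68 km/s.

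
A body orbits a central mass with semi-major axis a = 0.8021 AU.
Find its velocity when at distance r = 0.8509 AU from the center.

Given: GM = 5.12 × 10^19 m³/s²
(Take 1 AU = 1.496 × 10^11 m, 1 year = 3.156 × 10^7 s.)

Convert to SI: a = 0.8021 AU = 1.19994e+11 m; r = 0.8509 AU = 1.27295e+11 m.
Vis-viva: v = √(GM · (2/r − 1/a)).
2/r − 1/a = 2/1.27295e+11 − 1/1.19994e+11 = 7.37784e-12 m⁻¹.
v = √(5.12e+19 · 7.37784e-12) m/s ≈ 1.944e+04 m/s = 4.1 AU/year.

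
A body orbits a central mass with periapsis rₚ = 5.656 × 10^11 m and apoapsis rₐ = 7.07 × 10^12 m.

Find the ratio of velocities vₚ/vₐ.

Conservation of angular momentum gives rₚvₚ = rₐvₐ, so vₚ/vₐ = rₐ/rₚ.
vₚ/vₐ = 7.07e+12 / 5.656e+11 ≈ 12.5.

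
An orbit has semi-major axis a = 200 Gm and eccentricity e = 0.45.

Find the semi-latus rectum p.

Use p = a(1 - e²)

Convert to SI: a = 200 Gm = 2e+11 m.
p = a (1 − e²).
p = 2e+11 · (1 − (0.45)²) = 2e+11 · 0.7975 ≈ 1.595e+11 m = 159.5 Gm.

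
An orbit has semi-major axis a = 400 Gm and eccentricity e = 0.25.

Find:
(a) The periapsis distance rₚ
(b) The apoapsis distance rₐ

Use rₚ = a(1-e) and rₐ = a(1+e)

Convert to SI: a = 400 Gm = 4e+11 m.
(a) rₚ = a(1 − e) = 4e+11 · (1 − 0.25) = 4e+11 · 0.75 ≈ 3e+11 m = 300 Gm.
(b) rₐ = a(1 + e) = 4e+11 · (1 + 0.25) = 4e+11 · 1.25 ≈ 5e+11 m = 500 Gm.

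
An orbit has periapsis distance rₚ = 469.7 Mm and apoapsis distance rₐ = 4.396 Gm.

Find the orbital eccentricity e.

Convert to SI: rₚ = 469.7 Mm = 4.697e+08 m; rₐ = 4.396 Gm = 4.396e+09 m.
e = (rₐ − rₚ) / (rₐ + rₚ).
e = (4.396e+09 − 4.697e+08) / (4.396e+09 + 4.697e+08) = 3.9263e+09 / 4.8657e+09 ≈ 0.8069.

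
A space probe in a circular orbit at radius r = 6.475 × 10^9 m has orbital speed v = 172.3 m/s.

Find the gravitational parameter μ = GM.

For a circular orbit v² = GM/r, so GM = v² · r.
GM = (172.3)² · 6.475e+09 m³/s² ≈ 1.922e+14 m³/s² = 1.922 × 10^14 m³/s².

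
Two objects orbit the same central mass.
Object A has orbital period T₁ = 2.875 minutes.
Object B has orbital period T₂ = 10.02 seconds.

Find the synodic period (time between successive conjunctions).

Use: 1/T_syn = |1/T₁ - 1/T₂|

Convert to SI: T₁ = 2.875 minutes = 172.5 s.
T_syn = |T₁ · T₂ / (T₁ − T₂)|.
T_syn = |172.5 · 10.02 / (172.5 − 10.02)| s ≈ 10.64 s = 10.64 seconds.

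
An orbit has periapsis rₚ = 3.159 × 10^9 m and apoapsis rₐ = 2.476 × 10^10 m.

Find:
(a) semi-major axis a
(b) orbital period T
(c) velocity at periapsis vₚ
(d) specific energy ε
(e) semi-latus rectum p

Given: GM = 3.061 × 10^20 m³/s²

(a) a = (rₚ + rₐ)/2 = (3.159e+09 + 2.476e+10)/2 ≈ 1.396e+10 m
(b) With a = (rₚ + rₐ)/2 = 1.39595e+10 m, T = 2π √(a³/GM) = 2π √((1.39595e+10)³/3.061e+20) s ≈ 5.923e+05 s
(c) With a = (rₚ + rₐ)/2 = 1.39595e+10 m, vₚ = √(GM (2/rₚ − 1/a)) = √(3.061e+20 · (2/3.159e+09 − 1/1.39595e+10)) m/s ≈ 4.146e+05 m/s
(d) With a = (rₚ + rₐ)/2 = 1.39595e+10 m, ε = −GM/(2a) = −3.061e+20/(2 · 1.39595e+10) J/kg ≈ -1.096e+10 J/kg
(e) From a = (rₚ + rₐ)/2 = 1.39595e+10 m and e = (rₐ − rₚ)/(rₐ + rₚ) = 0.773702, p = a(1 − e²) = 1.39595e+10 · (1 − (0.773702)²) ≈ 5.603e+09 m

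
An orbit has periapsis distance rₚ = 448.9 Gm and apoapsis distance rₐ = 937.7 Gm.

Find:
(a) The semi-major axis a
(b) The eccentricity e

Convert to SI: rₚ = 448.9 Gm = 4.489e+11 m; rₐ = 937.7 Gm = 9.377e+11 m.
(a) a = (rₚ + rₐ) / 2 = (4.489e+11 + 9.377e+11) / 2 ≈ 6.933e+11 m = 693.3 Gm.
(b) e = (rₐ − rₚ) / (rₐ + rₚ) = (9.377e+11 − 4.489e+11) / (9.377e+11 + 4.489e+11) ≈ 0.3525.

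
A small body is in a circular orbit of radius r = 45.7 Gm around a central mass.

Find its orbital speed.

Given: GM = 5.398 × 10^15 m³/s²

Convert to SI: r = 45.7 Gm = 4.57e+10 m.
For a circular orbit, gravity supplies the centripetal force, so v = √(GM / r).
v = √(5.398e+15 / 4.57e+10) m/s ≈ 343.7 m/s = 343.7 m/s.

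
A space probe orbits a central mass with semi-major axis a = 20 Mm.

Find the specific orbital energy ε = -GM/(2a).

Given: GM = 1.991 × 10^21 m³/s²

Convert to SI: a = 20 Mm = 2e+07 m.
ε = −GM / (2a).
ε = −1.991e+21 / (2 · 2e+07) J/kg ≈ -4.978e+13 J/kg = -4.978e+04 GJ/kg.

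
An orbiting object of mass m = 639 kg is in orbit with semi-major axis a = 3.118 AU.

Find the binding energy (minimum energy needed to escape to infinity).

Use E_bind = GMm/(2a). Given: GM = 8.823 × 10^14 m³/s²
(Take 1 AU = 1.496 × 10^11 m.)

Convert to SI: a = 3.118 AU = 4.66453e+11 m.
Total orbital energy is E = −GMm/(2a); binding energy is E_bind = −E = GMm/(2a).
E_bind = 8.823e+14 · 639 / (2 · 4.66453e+11) J ≈ 6.043e+05 J = 604.3 kJ.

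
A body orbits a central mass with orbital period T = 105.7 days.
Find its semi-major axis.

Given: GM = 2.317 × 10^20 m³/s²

Convert to SI: T = 105.7 days = 9.13248e+06 s.
Invert Kepler's third law: a = (GM · T² / (4π²))^(1/3).
Substituting T = 9.13248e+06 s and GM = 2.317e+20 m³/s²:
a = (2.317e+20 · (9.13248e+06)² / (4π²))^(1/3) m
a ≈ 7.881e+10 m = 78.81 Gm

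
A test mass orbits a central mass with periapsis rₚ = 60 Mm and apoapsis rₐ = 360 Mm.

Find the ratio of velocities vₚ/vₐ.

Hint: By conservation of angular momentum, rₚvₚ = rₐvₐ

Convert to SI: rₚ = 60 Mm = 6e+07 m; rₐ = 360 Mm = 3.6e+08 m.
Conservation of angular momentum gives rₚvₚ = rₐvₐ, so vₚ/vₐ = rₐ/rₚ.
vₚ/vₐ = 3.6e+08 / 6e+07 ≈ 6.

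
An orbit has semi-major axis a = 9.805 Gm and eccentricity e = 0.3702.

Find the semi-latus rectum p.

Convert to SI: a = 9.805 Gm = 9.805e+09 m.
p = a (1 − e²).
p = 9.805e+09 · (1 − (0.3702)²) = 9.805e+09 · 0.862952 ≈ 8.461e+09 m = 8.461 Gm.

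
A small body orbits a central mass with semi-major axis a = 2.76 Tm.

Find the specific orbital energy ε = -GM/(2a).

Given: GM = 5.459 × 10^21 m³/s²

Convert to SI: a = 2.76 Tm = 2.76e+12 m.
ε = −GM / (2a).
ε = −5.459e+21 / (2 · 2.76e+12) J/kg ≈ -9.889e+08 J/kg = -988.9 MJ/kg.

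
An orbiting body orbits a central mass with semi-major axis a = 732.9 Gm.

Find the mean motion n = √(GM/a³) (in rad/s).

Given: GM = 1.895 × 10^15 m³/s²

Convert to SI: a = 732.9 Gm = 7.329e+11 m.
n = √(GM / a³).
n = √(1.895e+15 / (7.329e+11)³) rad/s ≈ 6.938e-11 rad/s.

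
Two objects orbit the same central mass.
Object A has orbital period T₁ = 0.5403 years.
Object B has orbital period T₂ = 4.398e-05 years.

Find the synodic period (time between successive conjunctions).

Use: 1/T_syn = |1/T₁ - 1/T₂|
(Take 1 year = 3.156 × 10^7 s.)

Convert to SI: T₁ = 0.5403 years = 1.70519e+07 s; T₂ = 4.398e-05 years = 1388.01 s.
T_syn = |T₁ · T₂ / (T₁ − T₂)|.
T_syn = |1.70519e+07 · 1388.01 / (1.70519e+07 − 1388.01)| s ≈ 1388 s = 4.398e-05 years.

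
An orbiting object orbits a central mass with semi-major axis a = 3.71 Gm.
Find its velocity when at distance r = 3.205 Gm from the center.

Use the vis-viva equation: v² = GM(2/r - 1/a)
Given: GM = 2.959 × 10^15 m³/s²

Convert to SI: a = 3.71 Gm = 3.71e+09 m; r = 3.205 Gm = 3.205e+09 m.
Vis-viva: v = √(GM · (2/r − 1/a)).
2/r − 1/a = 2/3.205e+09 − 1/3.71e+09 = 3.54483e-10 m⁻¹.
v = √(2.959e+15 · 3.54483e-10) m/s ≈ 1024 m/s = 1.024 km/s.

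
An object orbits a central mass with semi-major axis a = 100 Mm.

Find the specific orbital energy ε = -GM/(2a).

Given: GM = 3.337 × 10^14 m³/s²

Convert to SI: a = 100 Mm = 1e+08 m.
ε = −GM / (2a).
ε = −3.337e+14 / (2 · 1e+08) J/kg ≈ -1.668e+06 J/kg = -1.669 MJ/kg.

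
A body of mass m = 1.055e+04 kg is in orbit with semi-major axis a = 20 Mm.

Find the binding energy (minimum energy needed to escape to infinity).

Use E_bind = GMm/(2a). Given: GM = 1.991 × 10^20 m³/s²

Convert to SI: a = 20 Mm = 2e+07 m.
Total orbital energy is E = −GMm/(2a); binding energy is E_bind = −E = GMm/(2a).
E_bind = 1.991e+20 · 1.055e+04 / (2 · 2e+07) J ≈ 5.251e+16 J = 52.51 PJ.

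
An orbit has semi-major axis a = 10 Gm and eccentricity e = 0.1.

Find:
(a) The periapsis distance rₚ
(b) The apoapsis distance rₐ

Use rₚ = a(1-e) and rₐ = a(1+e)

Convert to SI: a = 10 Gm = 1e+10 m.
(a) rₚ = a(1 − e) = 1e+10 · (1 − 0.1) = 1e+10 · 0.9 ≈ 9e+09 m = 9 Gm.
(b) rₐ = a(1 + e) = 1e+10 · (1 + 0.1) = 1e+10 · 1.1 ≈ 1.1e+10 m = 11 Gm.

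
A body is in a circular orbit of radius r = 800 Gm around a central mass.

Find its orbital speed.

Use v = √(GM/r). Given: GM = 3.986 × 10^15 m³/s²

Convert to SI: r = 800 Gm = 8e+11 m.
For a circular orbit, gravity supplies the centripetal force, so v = √(GM / r).
v = √(3.986e+15 / 8e+11) m/s ≈ 70.59 m/s = 70.59 m/s.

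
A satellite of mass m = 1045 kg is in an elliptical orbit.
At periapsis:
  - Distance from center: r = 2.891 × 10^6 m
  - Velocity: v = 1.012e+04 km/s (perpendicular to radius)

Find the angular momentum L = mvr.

Convert to SI: v = 1.012e+04 km/s = 1.012e+07 m/s.
Since v is perpendicular to r, L = m · v · r.
L = 1045 · 1.012e+07 · 2.891e+06 kg·m²/s ≈ 3.057e+16 kg·m²/s.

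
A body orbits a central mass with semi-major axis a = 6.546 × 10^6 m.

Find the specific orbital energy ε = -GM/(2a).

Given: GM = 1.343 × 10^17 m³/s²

ε = −GM / (2a).
ε = −1.343e+17 / (2 · 6.546e+06) J/kg ≈ -1.026e+10 J/kg = -10.26 GJ/kg.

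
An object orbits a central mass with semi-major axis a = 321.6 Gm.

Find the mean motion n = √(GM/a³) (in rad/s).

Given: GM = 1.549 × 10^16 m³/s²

Convert to SI: a = 321.6 Gm = 3.216e+11 m.
n = √(GM / a³).
n = √(1.549e+16 / (3.216e+11)³) rad/s ≈ 6.824e-10 rad/s.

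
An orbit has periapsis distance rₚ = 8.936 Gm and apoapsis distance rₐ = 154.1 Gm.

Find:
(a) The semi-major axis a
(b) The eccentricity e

Convert to SI: rₚ = 8.936 Gm = 8.936e+09 m; rₐ = 154.1 Gm = 1.541e+11 m.
(a) a = (rₚ + rₐ) / 2 = (8.936e+09 + 1.541e+11) / 2 ≈ 8.152e+10 m = 81.52 Gm.
(b) e = (rₐ − rₚ) / (rₐ + rₚ) = (1.541e+11 − 8.936e+09) / (1.541e+11 + 8.936e+09) ≈ 0.8904.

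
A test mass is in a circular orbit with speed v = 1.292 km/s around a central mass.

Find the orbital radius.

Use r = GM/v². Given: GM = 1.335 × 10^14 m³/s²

Convert to SI: v = 1.292 km/s = 1292 m/s.
For a circular orbit, v² = GM / r, so r = GM / v².
r = 1.335e+14 / (1292)² m ≈ 7.998e+07 m = 79.98 Mm.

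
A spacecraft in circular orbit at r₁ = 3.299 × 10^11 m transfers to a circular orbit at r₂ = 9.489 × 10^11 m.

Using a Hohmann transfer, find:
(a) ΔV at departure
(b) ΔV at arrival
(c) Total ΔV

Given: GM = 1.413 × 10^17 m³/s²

Transfer semi-major axis: a_t = (r₁ + r₂)/2 = (3.299e+11 + 9.489e+11)/2 = 6.394e+11 m.
Circular speeds: v₁ = √(GM/r₁) = 654.455 m/s, v₂ = √(GM/r₂) = 385.888 m/s.
Transfer speeds (vis-viva v² = GM(2/r − 1/a_t)): v₁ᵗ = 797.267 m/s, v₂ᵗ = 277.182 m/s.
(a) ΔV₁ = |v₁ᵗ − v₁| ≈ 142.8 m/s = 142.8 m/s.
(b) ΔV₂ = |v₂ − v₂ᵗ| ≈ 108.7 m/s = 108.7 m/s.
(c) ΔV_total = ΔV₁ + ΔV₂ ≈ 251.5 m/s = 251.5 m/s.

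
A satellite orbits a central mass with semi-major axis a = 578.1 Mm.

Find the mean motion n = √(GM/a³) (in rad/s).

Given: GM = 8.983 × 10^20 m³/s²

Convert to SI: a = 578.1 Mm = 5.781e+08 m.
n = √(GM / a³).
n = √(8.983e+20 / (5.781e+08)³) rad/s ≈ 0.002156 rad/s.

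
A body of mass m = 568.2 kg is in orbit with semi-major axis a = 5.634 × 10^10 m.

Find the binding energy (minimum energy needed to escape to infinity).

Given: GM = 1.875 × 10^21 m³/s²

Total orbital energy is E = −GMm/(2a); binding energy is E_bind = −E = GMm/(2a).
E_bind = 1.875e+21 · 568.2 / (2 · 5.634e+10) J ≈ 9.455e+12 J = 9.455 TJ.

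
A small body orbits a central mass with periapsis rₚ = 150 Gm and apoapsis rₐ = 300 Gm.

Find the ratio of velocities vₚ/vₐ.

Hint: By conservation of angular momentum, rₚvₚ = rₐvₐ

Convert to SI: rₚ = 150 Gm = 1.5e+11 m; rₐ = 300 Gm = 3e+11 m.
Conservation of angular momentum gives rₚvₚ = rₐvₐ, so vₚ/vₐ = rₐ/rₚ.
vₚ/vₐ = 3e+11 / 1.5e+11 ≈ 2.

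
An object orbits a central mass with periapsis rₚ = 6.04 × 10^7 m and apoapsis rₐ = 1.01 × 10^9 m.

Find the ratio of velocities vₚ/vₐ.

Conservation of angular momentum gives rₚvₚ = rₐvₐ, so vₚ/vₐ = rₐ/rₚ.
vₚ/vₐ = 1.01e+09 / 6.04e+07 ≈ 16.72.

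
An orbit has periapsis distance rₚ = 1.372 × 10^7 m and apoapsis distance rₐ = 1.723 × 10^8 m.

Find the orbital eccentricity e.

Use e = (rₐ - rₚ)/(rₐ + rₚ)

e = (rₐ − rₚ) / (rₐ + rₚ).
e = (1.723e+08 − 1.372e+07) / (1.723e+08 + 1.372e+07) = 1.5858e+08 / 1.8602e+08 ≈ 0.8525.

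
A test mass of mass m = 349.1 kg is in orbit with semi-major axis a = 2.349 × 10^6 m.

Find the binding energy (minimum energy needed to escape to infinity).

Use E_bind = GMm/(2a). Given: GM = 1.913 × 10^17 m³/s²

Total orbital energy is E = −GMm/(2a); binding energy is E_bind = −E = GMm/(2a).
E_bind = 1.913e+17 · 349.1 / (2 · 2.349e+06) J ≈ 1.422e+13 J = 14.22 TJ.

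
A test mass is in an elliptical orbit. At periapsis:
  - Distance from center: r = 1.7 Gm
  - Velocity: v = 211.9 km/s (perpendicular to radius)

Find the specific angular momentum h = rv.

Convert to SI: r = 1.7 Gm = 1.7e+09 m; v = 211.9 km/s = 211900 m/s.
With v perpendicular to r, h = r · v.
h = 1.7e+09 · 211900 m²/s ≈ 3.602e+14 m²/s.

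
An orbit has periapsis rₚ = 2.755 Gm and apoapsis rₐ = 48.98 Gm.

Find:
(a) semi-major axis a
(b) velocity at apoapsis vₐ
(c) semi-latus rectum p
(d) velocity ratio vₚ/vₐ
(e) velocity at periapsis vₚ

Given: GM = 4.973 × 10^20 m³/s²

Convert to SI: rₚ = 2.755 Gm = 2.755e+09 m; rₐ = 48.98 Gm = 4.898e+10 m.
(a) a = (rₚ + rₐ)/2 = (2.755e+09 + 4.898e+10)/2 ≈ 2.587e+10 m
(b) With a = (rₚ + rₐ)/2 = 2.58675e+10 m, vₐ = √(GM (2/rₐ − 1/a)) = √(4.973e+20 · (2/4.898e+10 − 1/2.58675e+10)) m/s ≈ 3.288e+04 m/s
(c) From a = (rₚ + rₐ)/2 = 2.58675e+10 m and e = (rₐ − rₚ)/(rₐ + rₚ) = 0.893496, p = a(1 − e²) = 2.58675e+10 · (1 − (0.893496)²) ≈ 5.217e+09 m
(d) Conservation of angular momentum (rₚvₚ = rₐvₐ) gives vₚ/vₐ = rₐ/rₚ = 4.898e+10/2.755e+09 ≈ 17.78
(e) With a = (rₚ + rₐ)/2 = 2.58675e+10 m, vₚ = √(GM (2/rₚ − 1/a)) = √(4.973e+20 · (2/2.755e+09 − 1/2.58675e+10)) m/s ≈ 5.846e+05 m/s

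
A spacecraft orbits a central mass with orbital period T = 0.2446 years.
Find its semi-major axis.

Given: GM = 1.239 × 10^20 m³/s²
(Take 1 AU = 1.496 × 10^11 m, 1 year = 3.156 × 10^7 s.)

Convert to SI: T = 0.2446 years = 7.71958e+06 s.
Invert Kepler's third law: a = (GM · T² / (4π²))^(1/3).
Substituting T = 7.71958e+06 s and GM = 1.239e+20 m³/s²:
a = (1.239e+20 · (7.71958e+06)² / (4π²))^(1/3) m
a ≈ 5.719e+10 m = 0.3823 AU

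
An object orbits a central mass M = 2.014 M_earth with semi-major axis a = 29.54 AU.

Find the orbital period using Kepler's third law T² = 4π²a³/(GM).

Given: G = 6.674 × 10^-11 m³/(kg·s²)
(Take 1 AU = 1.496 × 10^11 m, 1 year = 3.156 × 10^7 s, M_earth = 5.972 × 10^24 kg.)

Convert to SI: a = 29.54 AU = 4.41918e+12 m; M = 2.014 M_earth = 1.20276e+25 kg.
GM = G · M = 6.674e-11 · 1.20276e+25 = 8.02723e+14 m³/s².
Kepler's third law: T = 2π √(a³ / GM).
Substituting a = 4.41918e+12 m and GM = 8.02723e+14 m³/s²:
T = 2π √((4.41918e+12)³ / 8.02723e+14) s
T ≈ 2.06e+12 s = 6.528e+04 years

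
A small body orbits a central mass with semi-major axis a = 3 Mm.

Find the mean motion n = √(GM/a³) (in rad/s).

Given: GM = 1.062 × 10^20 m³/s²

Convert to SI: a = 3 Mm = 3e+06 m.
n = √(GM / a³).
n = √(1.062e+20 / (3e+06)³) rad/s ≈ 1.983 rad/s.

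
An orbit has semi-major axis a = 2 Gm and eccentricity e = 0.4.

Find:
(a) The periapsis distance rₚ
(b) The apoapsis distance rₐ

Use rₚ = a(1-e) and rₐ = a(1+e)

Convert to SI: a = 2 Gm = 2e+09 m.
(a) rₚ = a(1 − e) = 2e+09 · (1 − 0.4) = 2e+09 · 0.6 ≈ 1.2e+09 m = 1.2 Gm.
(b) rₐ = a(1 + e) = 2e+09 · (1 + 0.4) = 2e+09 · 1.4 ≈ 2.8e+09 m = 2.8 Gm.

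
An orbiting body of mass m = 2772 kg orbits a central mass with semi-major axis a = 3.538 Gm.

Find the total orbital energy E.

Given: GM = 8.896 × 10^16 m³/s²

Convert to SI: a = 3.538 Gm = 3.538e+09 m.
E = −GMm / (2a).
E = −8.896e+16 · 2772 / (2 · 3.538e+09) J ≈ -3.485e+10 J = -34.85 GJ.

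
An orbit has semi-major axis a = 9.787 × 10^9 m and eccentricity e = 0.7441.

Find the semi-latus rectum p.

p = a (1 − e²).
p = 9.787e+09 · (1 − (0.7441)²) = 9.787e+09 · 0.446315 ≈ 4.368e+09 m = 4.368 × 10^9 m.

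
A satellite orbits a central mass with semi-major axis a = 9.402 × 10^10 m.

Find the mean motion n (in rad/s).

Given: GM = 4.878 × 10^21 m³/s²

n = √(GM / a³).
n = √(4.878e+21 / (9.402e+10)³) rad/s ≈ 2.423e-06 rad/s.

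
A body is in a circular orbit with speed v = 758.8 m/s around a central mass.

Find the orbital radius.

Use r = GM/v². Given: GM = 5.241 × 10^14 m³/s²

For a circular orbit, v² = GM / r, so r = GM / v².
r = 5.241e+14 / (758.8)² m ≈ 9.102e+08 m = 910.2 Mm.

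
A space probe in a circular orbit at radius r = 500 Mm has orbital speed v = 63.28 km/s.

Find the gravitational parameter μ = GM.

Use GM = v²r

Convert to SI: r = 500 Mm = 5e+08 m; v = 63.28 km/s = 63280 m/s.
For a circular orbit v² = GM/r, so GM = v² · r.
GM = (63280)² · 5e+08 m³/s² ≈ 2.002e+18 m³/s² = 2.002 × 10^18 m³/s².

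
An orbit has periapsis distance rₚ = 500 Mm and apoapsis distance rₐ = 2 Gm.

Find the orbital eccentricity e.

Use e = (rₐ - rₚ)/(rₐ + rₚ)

Convert to SI: rₚ = 500 Mm = 5e+08 m; rₐ = 2 Gm = 2e+09 m.
e = (rₐ − rₚ) / (rₐ + rₚ).
e = (2e+09 − 5e+08) / (2e+09 + 5e+08) = 1.5e+09 / 2.5e+09 ≈ 0.6.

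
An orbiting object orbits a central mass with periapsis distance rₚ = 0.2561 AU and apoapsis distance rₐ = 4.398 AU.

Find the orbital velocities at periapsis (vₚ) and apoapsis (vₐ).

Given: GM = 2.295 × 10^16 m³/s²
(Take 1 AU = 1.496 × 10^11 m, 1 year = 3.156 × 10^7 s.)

Convert to SI: rₚ = 0.2561 AU = 3.83126e+10 m; rₐ = 4.398 AU = 6.57941e+11 m.
Use the vis-viva equation v² = GM(2/r − 1/a) with a = (rₚ + rₐ)/2 = (3.83126e+10 + 6.57941e+11)/2 = 3.48127e+11 m.
vₚ = √(GM · (2/rₚ − 1/a)) = √(2.295e+16 · (2/3.83126e+10 − 1/3.48127e+11)) m/s ≈ 1064 m/s = 0.2245 AU/year.
vₐ = √(GM · (2/rₐ − 1/a)) = √(2.295e+16 · (2/6.57941e+11 − 1/3.48127e+11)) m/s ≈ 61.96 m/s = 0.01307 AU/year.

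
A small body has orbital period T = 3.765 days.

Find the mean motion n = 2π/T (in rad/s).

Convert to SI: T = 3.765 days = 325296 s.
n = 2π / T.
n = 2π / 325296 s ≈ 1.932e-05 rad/s.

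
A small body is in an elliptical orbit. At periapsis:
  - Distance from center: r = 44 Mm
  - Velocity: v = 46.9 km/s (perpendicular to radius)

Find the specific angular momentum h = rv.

Convert to SI: r = 44 Mm = 4.4e+07 m; v = 46.9 km/s = 46900 m/s.
With v perpendicular to r, h = r · v.
h = 4.4e+07 · 46900 m²/s ≈ 2.064e+12 m²/s.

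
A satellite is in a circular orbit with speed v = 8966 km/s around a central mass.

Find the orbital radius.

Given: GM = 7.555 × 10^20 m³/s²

Convert to SI: v = 8966 km/s = 8.966e+06 m/s.
For a circular orbit, v² = GM / r, so r = GM / v².
r = 7.555e+20 / (8.966e+06)² m ≈ 9.398e+06 m = 9.398 Mm.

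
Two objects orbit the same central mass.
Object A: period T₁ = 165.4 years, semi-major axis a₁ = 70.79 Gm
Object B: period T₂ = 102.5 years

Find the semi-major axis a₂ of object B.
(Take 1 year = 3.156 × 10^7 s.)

Convert to SI: T₁ = 165.4 years = 5.22002e+09 s; a₁ = 70.79 Gm = 7.079e+10 m; T₂ = 102.5 years = 3.2349e+09 s.
Kepler's third law: (T₁/T₂)² = (a₁/a₂)³ ⇒ a₂ = a₁ · (T₂/T₁)^(2/3).
T₂/T₁ = 3.2349e+09 / 5.22002e+09 = 0.61971.
a₂ = 7.079e+10 · (0.61971)^(2/3) m ≈ 5.146e+10 m = 51.46 Gm.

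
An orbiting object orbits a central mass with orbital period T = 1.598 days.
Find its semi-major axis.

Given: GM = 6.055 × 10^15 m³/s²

Convert to SI: T = 1.598 days = 138067 s.
Invert Kepler's third law: a = (GM · T² / (4π²))^(1/3).
Substituting T = 138067 s and GM = 6.055e+15 m³/s²:
a = (6.055e+15 · (138067)² / (4π²))^(1/3) m
a ≈ 1.43e+08 m = 143 Mm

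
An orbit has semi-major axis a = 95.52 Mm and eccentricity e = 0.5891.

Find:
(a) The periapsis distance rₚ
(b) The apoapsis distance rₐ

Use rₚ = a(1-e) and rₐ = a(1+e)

Convert to SI: a = 95.52 Mm = 9.552e+07 m.
(a) rₚ = a(1 − e) = 9.552e+07 · (1 − 0.5891) = 9.552e+07 · 0.4109 ≈ 3.925e+07 m = 39.25 Mm.
(b) rₐ = a(1 + e) = 9.552e+07 · (1 + 0.5891) = 9.552e+07 · 1.5891 ≈ 1.518e+08 m = 151.8 Mm.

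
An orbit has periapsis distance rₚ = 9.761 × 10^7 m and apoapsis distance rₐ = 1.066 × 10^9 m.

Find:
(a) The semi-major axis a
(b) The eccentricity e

(a) a = (rₚ + rₐ) / 2 = (9.761e+07 + 1.066e+09) / 2 ≈ 5.818e+08 m = 5.818 × 10^8 m.
(b) e = (rₐ − rₚ) / (rₐ + rₚ) = (1.066e+09 − 9.761e+07) / (1.066e+09 + 9.761e+07) ≈ 0.8322.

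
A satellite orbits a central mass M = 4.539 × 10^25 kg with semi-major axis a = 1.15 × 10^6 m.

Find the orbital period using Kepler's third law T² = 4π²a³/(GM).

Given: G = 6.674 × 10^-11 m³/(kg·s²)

GM = G · M = 6.674e-11 · 4.539e+25 = 3.02933e+15 m³/s².
Kepler's third law: T = 2π √(a³ / GM).
Substituting a = 1.15e+06 m and GM = 3.02933e+15 m³/s²:
T = 2π √((1.15e+06)³ / 3.02933e+15) s
T ≈ 140.8 s = 2.346 minutes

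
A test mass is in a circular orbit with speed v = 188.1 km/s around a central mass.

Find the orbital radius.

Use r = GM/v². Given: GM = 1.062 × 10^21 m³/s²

Convert to SI: v = 188.1 km/s = 188100 m/s.
For a circular orbit, v² = GM / r, so r = GM / v².
r = 1.062e+21 / (188100)² m ≈ 3.002e+10 m = 30.02 Gm.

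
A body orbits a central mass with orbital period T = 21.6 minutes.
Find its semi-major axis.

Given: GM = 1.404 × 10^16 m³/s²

Convert to SI: T = 21.6 minutes = 1296 s.
Invert Kepler's third law: a = (GM · T² / (4π²))^(1/3).
Substituting T = 1296 s and GM = 1.404e+16 m³/s²:
a = (1.404e+16 · (1296)² / (4π²))^(1/3) m
a ≈ 8.422e+06 m = 8.422 × 10^6 m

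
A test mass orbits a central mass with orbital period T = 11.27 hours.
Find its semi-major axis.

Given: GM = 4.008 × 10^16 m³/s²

Convert to SI: T = 11.27 hours = 40572 s.
Invert Kepler's third law: a = (GM · T² / (4π²))^(1/3).
Substituting T = 40572 s and GM = 4.008e+16 m³/s²:
a = (4.008e+16 · (40572)² / (4π²))^(1/3) m
a ≈ 1.187e+08 m = 118.7 Mm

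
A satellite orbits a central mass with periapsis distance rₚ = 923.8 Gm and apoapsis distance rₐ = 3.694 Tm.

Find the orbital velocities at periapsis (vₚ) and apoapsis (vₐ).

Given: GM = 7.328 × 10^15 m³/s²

Convert to SI: rₚ = 923.8 Gm = 9.238e+11 m; rₐ = 3.694 Tm = 3.694e+12 m.
Use the vis-viva equation v² = GM(2/r − 1/a) with a = (rₚ + rₐ)/2 = (9.238e+11 + 3.694e+12)/2 = 2.3089e+12 m.
vₚ = √(GM · (2/rₚ − 1/a)) = √(7.328e+15 · (2/9.238e+11 − 1/2.3089e+12)) m/s ≈ 112.7 m/s = 112.7 m/s.
vₐ = √(GM · (2/rₐ − 1/a)) = √(7.328e+15 · (2/3.694e+12 − 1/2.3089e+12)) m/s ≈ 28.17 m/s = 28.17 m/s.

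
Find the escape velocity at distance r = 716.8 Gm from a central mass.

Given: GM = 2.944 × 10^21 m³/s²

Convert to SI: r = 716.8 Gm = 7.168e+11 m.
Escape velocity comes from setting total energy to zero: ½v² − GM/r = 0 ⇒ v_esc = √(2GM / r).
v_esc = √(2 · 2.944e+21 / 7.168e+11) m/s ≈ 9.063e+04 m/s = 90.63 km/s.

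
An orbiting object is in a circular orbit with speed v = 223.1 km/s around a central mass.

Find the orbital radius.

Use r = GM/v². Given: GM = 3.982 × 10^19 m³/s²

Convert to SI: v = 223.1 km/s = 223100 m/s.
For a circular orbit, v² = GM / r, so r = GM / v².
r = 3.982e+19 / (223100)² m ≈ 8e+08 m = 800 Mm.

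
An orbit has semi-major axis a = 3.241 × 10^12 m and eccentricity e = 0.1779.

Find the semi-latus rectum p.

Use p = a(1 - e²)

p = a (1 − e²).
p = 3.241e+12 · (1 − (0.1779)²) = 3.241e+12 · 0.968352 ≈ 3.138e+12 m = 3.138 × 10^12 m.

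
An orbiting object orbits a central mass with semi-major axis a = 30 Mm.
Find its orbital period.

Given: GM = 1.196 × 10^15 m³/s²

Convert to SI: a = 30 Mm = 3e+07 m.
Kepler's third law: T = 2π √(a³ / GM).
Substituting a = 3e+07 m and GM = 1.196e+15 m³/s²:
T = 2π √((3e+07)³ / 1.196e+15) s
T ≈ 2.985e+04 s = 8.293 hours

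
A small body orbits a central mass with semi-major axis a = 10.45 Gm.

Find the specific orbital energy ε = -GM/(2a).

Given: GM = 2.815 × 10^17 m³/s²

Convert to SI: a = 10.45 Gm = 1.045e+10 m.
ε = −GM / (2a).
ε = −2.815e+17 / (2 · 1.045e+10) J/kg ≈ -1.347e+07 J/kg = -13.47 MJ/kg.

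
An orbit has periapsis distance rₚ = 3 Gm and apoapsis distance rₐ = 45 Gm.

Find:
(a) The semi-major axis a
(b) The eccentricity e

Convert to SI: rₚ = 3 Gm = 3e+09 m; rₐ = 45 Gm = 4.5e+10 m.
(a) a = (rₚ + rₐ) / 2 = (3e+09 + 4.5e+10) / 2 ≈ 2.4e+10 m = 24 Gm.
(b) e = (rₐ − rₚ) / (rₐ + rₚ) = (4.5e+10 − 3e+09) / (4.5e+10 + 3e+09) ≈ 0.875.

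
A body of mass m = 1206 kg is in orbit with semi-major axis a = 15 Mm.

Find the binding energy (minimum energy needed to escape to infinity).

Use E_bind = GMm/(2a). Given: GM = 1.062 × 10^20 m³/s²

Convert to SI: a = 15 Mm = 1.5e+07 m.
Total orbital energy is E = −GMm/(2a); binding energy is E_bind = −E = GMm/(2a).
E_bind = 1.062e+20 · 1206 / (2 · 1.5e+07) J ≈ 4.269e+15 J = 4.269 PJ.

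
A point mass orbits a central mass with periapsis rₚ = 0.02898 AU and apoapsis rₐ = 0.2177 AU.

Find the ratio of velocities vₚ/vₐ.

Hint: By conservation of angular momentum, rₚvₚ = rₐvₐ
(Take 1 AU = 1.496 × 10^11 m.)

Convert to SI: rₚ = 0.02898 AU = 4.33541e+09 m; rₐ = 0.2177 AU = 3.25679e+10 m.
Conservation of angular momentum gives rₚvₚ = rₐvₐ, so vₚ/vₐ = rₐ/rₚ.
vₚ/vₐ = 3.25679e+10 / 4.33541e+09 ≈ 7.512.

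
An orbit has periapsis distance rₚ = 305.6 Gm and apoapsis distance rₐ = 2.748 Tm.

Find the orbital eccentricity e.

Convert to SI: rₚ = 305.6 Gm = 3.056e+11 m; rₐ = 2.748 Tm = 2.748e+12 m.
e = (rₐ − rₚ) / (rₐ + rₚ).
e = (2.748e+12 − 3.056e+11) / (2.748e+12 + 3.056e+11) = 2.4424e+12 / 3.0536e+12 ≈ 0.7998.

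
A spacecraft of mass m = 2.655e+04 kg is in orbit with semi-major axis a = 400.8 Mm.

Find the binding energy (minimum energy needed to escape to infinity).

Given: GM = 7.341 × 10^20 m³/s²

Convert to SI: a = 400.8 Mm = 4.008e+08 m.
Total orbital energy is E = −GMm/(2a); binding energy is E_bind = −E = GMm/(2a).
E_bind = 7.341e+20 · 2.655e+04 / (2 · 4.008e+08) J ≈ 2.431e+16 J = 24.31 PJ.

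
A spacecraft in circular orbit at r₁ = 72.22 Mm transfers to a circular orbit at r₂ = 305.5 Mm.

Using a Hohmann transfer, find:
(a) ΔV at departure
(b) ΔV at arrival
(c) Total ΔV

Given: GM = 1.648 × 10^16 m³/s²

Convert to SI: r₁ = 72.22 Mm = 7.222e+07 m; r₂ = 305.5 Mm = 3.055e+08 m.
Transfer semi-major axis: a_t = (r₁ + r₂)/2 = (7.222e+07 + 3.055e+08)/2 = 1.8886e+08 m.
Circular speeds: v₁ = √(GM/r₁) = 15106 m/s, v₂ = √(GM/r₂) = 7344.68 m/s.
Transfer speeds (vis-viva v² = GM(2/r − 1/a_t)): v₁ᵗ = 19212.6 m/s, v₂ᵗ = 4541.84 m/s.
(a) ΔV₁ = |v₁ᵗ − v₁| ≈ 4107 m/s = 4.107 km/s.
(b) ΔV₂ = |v₂ − v₂ᵗ| ≈ 2803 m/s = 2.803 km/s.
(c) ΔV_total = ΔV₁ + ΔV₂ ≈ 6909 m/s = 6.909 km/s.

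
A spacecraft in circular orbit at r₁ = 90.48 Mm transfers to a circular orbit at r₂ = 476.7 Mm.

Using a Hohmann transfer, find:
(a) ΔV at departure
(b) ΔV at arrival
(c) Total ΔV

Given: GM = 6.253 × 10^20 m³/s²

Convert to SI: r₁ = 90.48 Mm = 9.048e+07 m; r₂ = 476.7 Mm = 4.767e+08 m.
Transfer semi-major axis: a_t = (r₁ + r₂)/2 = (9.048e+07 + 4.767e+08)/2 = 2.8359e+08 m.
Circular speeds: v₁ = √(GM/r₁) = 2.62886e+06 m/s, v₂ = √(GM/r₂) = 1.14531e+06 m/s.
Transfer speeds (vis-viva v² = GM(2/r − 1/a_t)): v₁ᵗ = 3.40836e+06 m/s, v₂ᵗ = 646923 m/s.
(a) ΔV₁ = |v₁ᵗ − v₁| ≈ 7.795e+05 m/s = 779.5 km/s.
(b) ΔV₂ = |v₂ − v₂ᵗ| ≈ 4.984e+05 m/s = 498.4 km/s.
(c) ΔV_total = ΔV₁ + ΔV₂ ≈ 1.278e+06 m/s = 1278 km/s.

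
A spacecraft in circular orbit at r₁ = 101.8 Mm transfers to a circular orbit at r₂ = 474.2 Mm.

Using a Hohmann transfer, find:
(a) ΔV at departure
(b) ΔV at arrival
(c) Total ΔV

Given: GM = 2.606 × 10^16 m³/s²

Convert to SI: r₁ = 101.8 Mm = 1.018e+08 m; r₂ = 474.2 Mm = 4.742e+08 m.
Transfer semi-major axis: a_t = (r₁ + r₂)/2 = (1.018e+08 + 4.742e+08)/2 = 2.88e+08 m.
Circular speeds: v₁ = √(GM/r₁) = 15999.8 m/s, v₂ = √(GM/r₂) = 7413.21 m/s.
Transfer speeds (vis-viva v² = GM(2/r − 1/a_t)): v₁ᵗ = 20530.4 m/s, v₂ᵗ = 4407.42 m/s.
(a) ΔV₁ = |v₁ᵗ − v₁| ≈ 4531 m/s = 4.531 km/s.
(b) ΔV₂ = |v₂ − v₂ᵗ| ≈ 3006 m/s = 3.006 km/s.
(c) ΔV_total = ΔV₁ + ΔV₂ ≈ 7536 m/s = 7.536 km/s.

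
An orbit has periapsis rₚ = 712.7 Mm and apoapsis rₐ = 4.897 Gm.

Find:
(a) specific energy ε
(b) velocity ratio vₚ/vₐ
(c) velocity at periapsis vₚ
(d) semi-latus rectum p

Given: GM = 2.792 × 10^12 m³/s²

Convert to SI: rₚ = 712.7 Mm = 7.127e+08 m; rₐ = 4.897 Gm = 4.897e+09 m.
(a) With a = (rₚ + rₐ)/2 = 2.80485e+09 m, ε = −GM/(2a) = −2.792e+12/(2 · 2.80485e+09) J/kg ≈ -497.7 J/kg
(b) Conservation of angular momentum (rₚvₚ = rₐvₐ) gives vₚ/vₐ = rₐ/rₚ = 4.897e+09/7.127e+08 ≈ 6.871
(c) With a = (rₚ + rₐ)/2 = 2.80485e+09 m, vₚ = √(GM (2/rₚ − 1/a)) = √(2.792e+12 · (2/7.127e+08 − 1/2.80485e+09)) m/s ≈ 82.7 m/s
(d) From a = (rₚ + rₐ)/2 = 2.80485e+09 m and e = (rₐ − rₚ)/(rₐ + rₚ) = 0.745904, p = a(1 − e²) = 2.80485e+09 · (1 − (0.745904)²) ≈ 1.244e+09 m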